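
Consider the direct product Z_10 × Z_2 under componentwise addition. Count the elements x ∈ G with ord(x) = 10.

12

An element (a,b) has order lcm(ord(a), ord(b)); count pairs with lcm equal to 10.
Enumerating gives 12 such elements.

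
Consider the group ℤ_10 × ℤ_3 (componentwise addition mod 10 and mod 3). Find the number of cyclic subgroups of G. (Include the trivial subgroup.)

8

Group the elements of G by the cyclic subgroup they generate; each cyclic subgroup of order d accounts for φ(d) elements.
Cyclic subgroups by order — order 1: 1; order 2: 1; order 3: 1; order 5: 1; order 6: 1; order 10: 1; order 15: 1; order 30: 1.
Total: 8.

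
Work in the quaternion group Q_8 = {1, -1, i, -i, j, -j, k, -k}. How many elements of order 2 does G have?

The elements of order 2 are: -1.
That's 1.

1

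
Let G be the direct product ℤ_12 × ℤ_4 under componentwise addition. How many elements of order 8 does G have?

An element (a,b) has order lcm(ord(a), ord(b)); count pairs with lcm equal to 8.
Enumerating gives 0 such elements.

0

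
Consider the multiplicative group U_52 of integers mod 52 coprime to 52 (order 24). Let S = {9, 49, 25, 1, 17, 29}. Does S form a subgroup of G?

Yes

|S| = 6 divides |G| = 24, consistent with Lagrange.
S contains the identity, every element's inverse is in S, and S is closed under ·: it is a subgroup.
In fact S = ⟨17⟩.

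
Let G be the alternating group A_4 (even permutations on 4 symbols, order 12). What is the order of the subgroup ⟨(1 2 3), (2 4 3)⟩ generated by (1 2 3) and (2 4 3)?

12

|⟨(1 2 3)⟩| = 3 and |⟨(2 4 3)⟩| = 3, so |H| is a multiple of lcm(3, 3) = 3 and divides |G| = 12.
Closing {(1 2 3), (2 4 3)} under the group operation gives all of G, so |H| = 12.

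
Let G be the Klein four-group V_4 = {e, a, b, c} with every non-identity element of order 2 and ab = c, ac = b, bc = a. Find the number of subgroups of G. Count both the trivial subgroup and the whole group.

5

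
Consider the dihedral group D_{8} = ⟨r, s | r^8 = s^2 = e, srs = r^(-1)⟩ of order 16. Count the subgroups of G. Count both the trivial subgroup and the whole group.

19

|G| = 16, so by Lagrange every subgroup order divides 16. Divisors: 1, 2, 4, 8, 16.
Subgroups by order — order 1: 1; order 2: 9; order 4: 5; order 8: 3; order 16: 1.
Total: 1 + 9 + 5 + 3 + 1 = 19.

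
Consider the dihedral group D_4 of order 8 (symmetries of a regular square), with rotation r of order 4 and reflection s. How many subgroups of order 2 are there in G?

|G| = 8 and 2 | 8, so subgroups of order 2 are possible by Lagrange.
The subgroups of order 2 are: {e, r^2}; {e, r^2s}; {e, r^3s}; {e, rs}; … (5 in all).
So G has 5 subgroups of order 2.

5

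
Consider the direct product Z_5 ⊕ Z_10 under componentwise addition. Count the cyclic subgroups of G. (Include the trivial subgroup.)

14

Each element a generates a cyclic subgroup ⟨a⟩; distinct elements may generate the same one (a cyclic group of order d has φ(d) generators).
Cyclic subgroups by order — order 1: 1; order 2: 1; order 5: 6; order 10: 6.
Total: 14.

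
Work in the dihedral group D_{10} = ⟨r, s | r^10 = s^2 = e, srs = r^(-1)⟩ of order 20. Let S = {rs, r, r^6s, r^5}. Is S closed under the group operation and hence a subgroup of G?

The identity e ∉ S, so S is not a subgroup.

No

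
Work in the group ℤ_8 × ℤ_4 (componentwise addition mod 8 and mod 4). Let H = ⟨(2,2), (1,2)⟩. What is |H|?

|⟨(2,2)⟩| = 4 and |⟨(1,2)⟩| = 8, so |H| is a multiple of lcm(4, 8) = 8 and divides |G| = 32.
Closing under the operation: H = {(0,0), (0,2), (1,0), (1,2), (2,0), (2,2), (3,0), (3,2), (4,0), (4,2), (5,0), (5,2), (6,0), (6,2), (7,0), (7,2)}, so |H| = 16.

16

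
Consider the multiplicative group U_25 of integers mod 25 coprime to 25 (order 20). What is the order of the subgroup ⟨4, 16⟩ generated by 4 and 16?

|⟨4⟩| = 10 and |⟨16⟩| = 5, so |H| is a multiple of lcm(10, 5) = 10 and divides |G| = 20.
Closing under the operation: H = {1, 4, 6, 9, 11, 14, 16, 19, 21, 24}, so |H| = 10.

10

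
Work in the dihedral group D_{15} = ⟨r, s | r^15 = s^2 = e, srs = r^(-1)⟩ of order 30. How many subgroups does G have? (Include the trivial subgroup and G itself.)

|G| = 30, so by Lagrange every subgroup order divides 30. Divisors: 1, 2, 3, 5, 6, 10, 15, 30.
Subgroups by order — order 1: 1; order 2: 15; order 3: 1; order 5: 1; order 6: 5; order 10: 3; order 15: 1; order 30: 1.
Total: 1 + 15 + 1 + 1 + 5 + 3 + 1 + 1 = 28.

28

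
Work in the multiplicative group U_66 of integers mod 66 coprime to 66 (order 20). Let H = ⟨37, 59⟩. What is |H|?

10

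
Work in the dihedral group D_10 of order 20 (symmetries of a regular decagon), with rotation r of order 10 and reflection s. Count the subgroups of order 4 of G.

5

|G| = 20 and 4 | 20, so subgroups of order 4 are possible by Lagrange.
The subgroups of order 4 are: {e, r^5, r^2s, r^7s}; {e, r^5, r^3s, r^8s}; {e, r^5, r^4s, r^9s}; {e, r^5, s, r^5s}; … (5 in all).
So G has 5 subgroups of order 4.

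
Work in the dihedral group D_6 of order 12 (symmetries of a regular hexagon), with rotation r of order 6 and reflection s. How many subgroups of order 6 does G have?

3

|G| = 12 and 6 | 12, so subgroups of order 6 are possible by Lagrange.
The subgroups of order 6 are: {e, r, r^2, r^3, r^4, r^5}; {e, r^2, r^4, s, r^2s, r^4s}; {e, r^2, r^4, rs, r^3s, r^5s}.
So G has 3 subgroups of order 6.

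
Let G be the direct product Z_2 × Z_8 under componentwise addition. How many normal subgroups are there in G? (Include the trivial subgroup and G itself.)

G is abelian, so every subgroup is normal.
G has 11 subgroups in total, hence 11 normal subgroups.

11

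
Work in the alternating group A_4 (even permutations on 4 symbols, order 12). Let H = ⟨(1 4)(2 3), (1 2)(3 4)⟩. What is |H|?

|⟨(1 4)(2 3)⟩| = 2 and |⟨(1 2)(3 4)⟩| = 2, so |H| is a multiple of lcm(2, 2) = 2 and divides |G| = 12.
Closing under the operation: H = {e, (1 2)(3 4), (1 3)(2 4), (1 4)(2 3)}, so |H| = 4.

4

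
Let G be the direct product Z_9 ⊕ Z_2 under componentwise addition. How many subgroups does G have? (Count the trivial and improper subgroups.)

|G| = 18, so by Lagrange every subgroup order divides 18. Divisors: 1, 2, 3, 6, 9, 18.
Subgroups by order — order 1: 1; order 2: 1; order 3: 1; order 6: 1; order 9: 1; order 18: 1.
Total: 1 + 1 + 1 + 1 + 1 + 1 = 6.

6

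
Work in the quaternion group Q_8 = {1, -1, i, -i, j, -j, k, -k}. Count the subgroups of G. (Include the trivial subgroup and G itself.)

|G| = 8, so by Lagrange every subgroup order divides 8. Divisors: 1, 2, 4, 8.
Subgroups by order — order 1: 1; order 2: 1; order 4: 3; order 8: 1.
Total: 1 + 1 + 3 + 1 = 6.

6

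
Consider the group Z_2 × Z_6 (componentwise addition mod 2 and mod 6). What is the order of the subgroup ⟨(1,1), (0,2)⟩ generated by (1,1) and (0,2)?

6

|⟨(1,1)⟩| = 6 and |⟨(0,2)⟩| = 3, so |H| is a multiple of lcm(6, 3) = 6 and divides |G| = 12.
Closing under the operation: H = {(0,0), (0,2), (0,4), (1,1), (1,3), (1,5)}, so |H| = 6.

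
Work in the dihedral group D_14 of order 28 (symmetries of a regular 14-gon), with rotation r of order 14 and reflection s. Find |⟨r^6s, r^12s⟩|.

|⟨r^6s⟩| = 2 and |⟨r^12s⟩| = 2, so |H| is a multiple of lcm(2, 2) = 2 and divides |G| = 28.
Closing under the operation: H = {e, r^2, r^4, r^6, r^8, r^10, r^12, s, r^2s, r^4s, r^6s, r^8s, r^10s, r^12s}, so |H| = 14.

14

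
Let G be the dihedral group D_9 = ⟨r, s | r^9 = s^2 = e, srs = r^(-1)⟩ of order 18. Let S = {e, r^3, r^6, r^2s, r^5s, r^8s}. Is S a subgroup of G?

Yes

|S| = 6 divides |G| = 18, consistent with Lagrange.
S contains the identity, every element's inverse is in S, and S is closed under ·: it is a subgroup.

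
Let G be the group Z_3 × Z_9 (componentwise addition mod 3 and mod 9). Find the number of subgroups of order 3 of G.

|G| = 27 and 3 | 27, so subgroups of order 3 are possible by Lagrange.
The subgroups of order 3 are: {(0,0), (0,3), (0,6)}; {(0,0), (1,0), (2,0)}; {(0,0), (1,3), (2,6)}; {(0,0), (1,6), (2,3)}.
So G has 4 subgroups of order 3.

4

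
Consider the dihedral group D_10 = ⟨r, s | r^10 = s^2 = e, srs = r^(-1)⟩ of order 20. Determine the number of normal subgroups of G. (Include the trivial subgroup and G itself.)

7

G has 22 subgroups. Checking conjugation-invariance by order — order 1: 1/1 normal; order 2: 1/11 normal; order 4: 0/5 normal; order 5: 1/1 normal; order 10: 3/3 normal; order 20: 1/1 normal.
Total normal subgroups: 7.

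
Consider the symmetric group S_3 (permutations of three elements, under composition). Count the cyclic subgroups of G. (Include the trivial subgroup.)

Each element a generates a cyclic subgroup ⟨a⟩; distinct elements may generate the same one (a cyclic group of order d has φ(d) generators).
Cyclic subgroups by order — order 1: 1; order 2: 3; order 3: 1.
Total: 5.

5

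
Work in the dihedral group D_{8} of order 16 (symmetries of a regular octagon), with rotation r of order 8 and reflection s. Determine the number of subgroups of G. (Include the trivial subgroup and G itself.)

19

|G| = 16, so by Lagrange every subgroup order divides 16. Divisors: 1, 2, 4, 8, 16.
Subgroups by order — order 1: 1; order 2: 9; order 4: 5; order 8: 3; order 16: 1.
Total: 1 + 9 + 5 + 3 + 1 = 19.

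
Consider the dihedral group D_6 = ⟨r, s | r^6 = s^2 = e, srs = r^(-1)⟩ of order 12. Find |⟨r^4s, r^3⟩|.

4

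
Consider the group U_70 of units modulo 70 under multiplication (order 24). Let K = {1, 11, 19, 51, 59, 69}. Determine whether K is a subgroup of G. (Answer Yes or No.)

|K| = 6 divides |G| = 24, consistent with Lagrange.
K contains the identity, every element's inverse is in K, and K is closed under ·: it is a subgroup.
In fact K = ⟨19⟩.

Yes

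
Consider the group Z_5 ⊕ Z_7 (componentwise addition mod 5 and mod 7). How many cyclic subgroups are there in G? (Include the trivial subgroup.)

4

Group the elements of G by the cyclic subgroup they generate; each cyclic subgroup of order d accounts for φ(d) elements.
Cyclic subgroups by order — order 1: 1; order 5: 1; order 7: 1; order 35: 1.
Total: 4.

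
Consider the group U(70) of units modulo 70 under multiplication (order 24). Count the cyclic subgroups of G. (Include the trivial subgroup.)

Each element a generates a cyclic subgroup ⟨a⟩; distinct elements may generate the same one (a cyclic group of order d has φ(d) generators).
Cyclic subgroups by order — order 1: 1; order 2: 3; order 3: 1; order 4: 2; order 6: 3; order 12: 2.
Total: 12.

12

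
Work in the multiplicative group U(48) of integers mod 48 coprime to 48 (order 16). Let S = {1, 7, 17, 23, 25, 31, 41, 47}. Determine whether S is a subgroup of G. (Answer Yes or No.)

Yes

|S| = 8 divides |G| = 16, consistent with Lagrange.
S contains the identity, every element's inverse is in S, and S is closed under ·: it is a subgroup.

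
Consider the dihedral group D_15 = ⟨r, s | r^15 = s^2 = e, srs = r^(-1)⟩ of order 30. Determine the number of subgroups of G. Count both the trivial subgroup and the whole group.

|G| = 30, so by Lagrange every subgroup order divides 30. Divisors: 1, 2, 3, 5, 6, 10, 15, 30.
Subgroups by order — order 1: 1; order 2: 15; order 3: 1; order 5: 1; order 6: 5; order 10: 3; order 15: 1; order 30: 1.
Total: 1 + 15 + 1 + 1 + 5 + 3 + 1 + 1 = 28.

28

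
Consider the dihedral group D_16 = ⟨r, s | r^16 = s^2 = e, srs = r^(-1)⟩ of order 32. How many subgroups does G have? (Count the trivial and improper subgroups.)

36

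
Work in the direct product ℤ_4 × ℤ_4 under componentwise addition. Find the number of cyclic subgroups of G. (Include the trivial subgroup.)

Group the elements of G by the cyclic subgroup they generate; each cyclic subgroup of order d accounts for φ(d) elements.
Cyclic subgroups by order — order 1: 1; order 2: 3; order 4: 6.
Total: 10.

10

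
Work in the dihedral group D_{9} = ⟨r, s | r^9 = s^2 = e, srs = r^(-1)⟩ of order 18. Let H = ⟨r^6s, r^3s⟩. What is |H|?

6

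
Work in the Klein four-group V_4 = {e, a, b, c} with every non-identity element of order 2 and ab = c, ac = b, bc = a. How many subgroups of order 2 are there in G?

3

|G| = 4 and 2 | 4, so subgroups of order 2 are possible by Lagrange.
The subgroups of order 2 are: {e, a}; {e, b}; {e, c}.
So G has 3 subgroups of order 2.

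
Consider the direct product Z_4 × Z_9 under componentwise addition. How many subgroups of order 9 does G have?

1

|G| = 36 and 9 | 36, so subgroups of order 9 are possible by Lagrange.
The subgroups of order 9 are: {(0,0), (0,1), (0,2), (0,3), (0,4), (0,5), (0,6), (0,7), (0,8)}.
So G has 1 subgroup of order 9.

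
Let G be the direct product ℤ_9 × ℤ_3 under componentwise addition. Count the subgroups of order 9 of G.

|G| = 27 and 9 | 27, so subgroups of order 9 are possible by Lagrange.
The subgroups of order 9 are: {(0,0), (0,1), (0,2), (3,0), (3,1), (3,2), (6,0), (6,1), (6,2)}; {(0,0), (1,0), (2,0), (3,0), (4,0), (5,0), (6,0), (7,0), (8,0)}; {(0,0), (1,1), (2,2), (3,0), (4,1), (5,2), (6,0), (7,1), (8,2)}; {(0,0), (1,2), (2,1), (3,0), (4,2), (5,1), (6,0), (7,2), (8,1)}.
So G has 4 subgroups of order 9.

4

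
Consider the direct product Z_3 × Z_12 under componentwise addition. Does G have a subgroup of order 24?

24 does not divide |G| = 36, so by Lagrange no subgroup of order 24 exists.

No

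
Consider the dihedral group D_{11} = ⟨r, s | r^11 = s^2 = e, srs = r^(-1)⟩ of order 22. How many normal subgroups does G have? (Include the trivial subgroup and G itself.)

G has 14 subgroups. Checking conjugation-invariance by order — order 1: 1/1 normal; order 2: 0/11 normal; order 11: 1/1 normal; order 22: 1/1 normal.
Total normal subgroups: 3.

3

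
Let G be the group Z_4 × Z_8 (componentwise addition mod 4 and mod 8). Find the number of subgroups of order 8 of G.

7

|G| = 32 and 8 | 32, so subgroups of order 8 are possible by Lagrange.
The subgroups of order 8 are: {(0,0), (0,1), (0,2), (0,3), (0,4), (0,5), (0,6), (0,7)}; {(0,0), (0,2), (0,4), (0,6), (2,0), (2,2), (2,4), (2,6)}; {(0,0), (0,2), (0,4), (0,6), (2,1), (2,3), (2,5), (2,7)}; {(0,0), (0,4), (1,0), (1,4), (2,0), (2,4), (3,0), (3,4)}; … (7 in all).
So G has 7 subgroups of order 8.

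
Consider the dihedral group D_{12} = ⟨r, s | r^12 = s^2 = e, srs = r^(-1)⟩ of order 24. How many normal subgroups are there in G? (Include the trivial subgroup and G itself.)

G has 34 subgroups. Checking conjugation-invariance by order — order 1: 1/1 normal; order 2: 1/13 normal; order 3: 1/1 normal; order 4: 1/7 normal; order 6: 1/5 normal; order 8: 0/3 normal; order 12: 3/3 normal; order 24: 1/1 normal.
Total normal subgroups: 9.

9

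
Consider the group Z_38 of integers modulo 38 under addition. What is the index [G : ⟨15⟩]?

1

|⟨15⟩| = 38 and |G| = 38.
By Lagrange, [G : H] = |G|/|H| = 38/38 = 1.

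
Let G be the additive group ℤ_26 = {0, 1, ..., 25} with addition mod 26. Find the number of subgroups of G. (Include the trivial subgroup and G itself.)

A cyclic group of order 26 has exactly one subgroup for each divisor of 26.
Divisors of 26: 1, 2, 13, 26.
So ℤ_26 has 4 subgroups.

4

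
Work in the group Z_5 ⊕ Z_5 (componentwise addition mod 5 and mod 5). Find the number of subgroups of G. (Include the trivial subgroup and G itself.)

|G| = 25, so by Lagrange every subgroup order divides 25. Divisors: 1, 5, 25.
Subgroups by order — order 1: 1; order 5: 6; order 25: 1.
Total: 1 + 6 + 1 = 8.

8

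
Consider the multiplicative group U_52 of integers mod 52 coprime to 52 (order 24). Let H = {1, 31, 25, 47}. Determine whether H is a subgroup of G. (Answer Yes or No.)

Yes

|H| = 4 divides |G| = 24, consistent with Lagrange.
H contains the identity, every element's inverse is in H, and H is closed under ·: it is a subgroup.
In fact H = ⟨47⟩.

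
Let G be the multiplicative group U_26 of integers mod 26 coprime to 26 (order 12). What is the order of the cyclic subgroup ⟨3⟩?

Compute successive powers of 3 mod 26: 3, 9, 1; 3^3 ≡ 1 (mod 26).
So |⟨3⟩| = 3.

3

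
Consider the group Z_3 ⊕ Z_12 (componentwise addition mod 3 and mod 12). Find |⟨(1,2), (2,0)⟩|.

18

|⟨(1,2)⟩| = 6 and |⟨(2,0)⟩| = 3, so |H| is a multiple of lcm(6, 3) = 6 and divides |G| = 36.
Closing under the operation: H = {(0,0), (0,2), (0,4), (0,6), (0,8), (0,10), (1,0), (1,2), (1,4), (1,6), (1,8), (1,10), (2,0), (2,2), (2,4), (2,6), (2,8), (2,10)}, so |H| = 18.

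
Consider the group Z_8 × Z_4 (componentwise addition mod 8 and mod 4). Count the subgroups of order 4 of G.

|G| = 32 and 4 | 32, so subgroups of order 4 are possible by Lagrange.
The subgroups of order 4 are: {(0,0), (0,1), (0,2), (0,3)}; {(0,0), (0,2), (4,0), (4,2)}; {(0,0), (0,2), (4,1), (4,3)}; {(0,0), (2,0), (4,0), (6,0)}; … (7 in all).
So G has 7 subgroups of order 4.

7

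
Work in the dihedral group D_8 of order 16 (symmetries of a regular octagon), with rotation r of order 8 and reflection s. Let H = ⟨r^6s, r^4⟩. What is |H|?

4

|⟨r^6s⟩| = 2 and |⟨r^4⟩| = 2, so |H| is a multiple of lcm(2, 2) = 2 and divides |G| = 16.
Closing under the operation: H = {e, r^4, r^2s, r^6s}, so |H| = 4.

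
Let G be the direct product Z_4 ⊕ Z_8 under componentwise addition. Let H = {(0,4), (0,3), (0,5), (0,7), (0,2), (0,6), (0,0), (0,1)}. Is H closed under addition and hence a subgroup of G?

|H| = 8 divides |G| = 32, consistent with Lagrange.
H contains the identity, every element's inverse is in H, and H is closed under +: it is a subgroup.
In fact H = ⟨(0,1)⟩.

Yes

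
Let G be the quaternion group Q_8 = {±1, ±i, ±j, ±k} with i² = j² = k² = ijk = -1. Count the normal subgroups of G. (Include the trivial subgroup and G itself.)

6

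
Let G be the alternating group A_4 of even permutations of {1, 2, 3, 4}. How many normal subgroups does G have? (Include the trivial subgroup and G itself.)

G has 10 subgroups. Checking conjugation-invariance by order — order 1: 1/1 normal; order 2: 0/3 normal; order 3: 0/4 normal; order 4: 1/1 normal; order 12: 1/1 normal.
Total normal subgroups: 3.

3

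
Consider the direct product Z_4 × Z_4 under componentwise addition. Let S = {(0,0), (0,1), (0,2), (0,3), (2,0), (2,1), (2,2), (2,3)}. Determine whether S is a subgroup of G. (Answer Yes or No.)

Yes

|S| = 8 divides |G| = 16, consistent with Lagrange.
S contains the identity, every element's inverse is in S, and S is closed under +: it is a subgroup.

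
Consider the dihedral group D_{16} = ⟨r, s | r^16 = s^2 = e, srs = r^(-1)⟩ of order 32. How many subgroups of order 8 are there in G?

5

|G| = 32 and 8 | 32, so subgroups of order 8 are possible by Lagrange.
The subgroups of order 8 are: {e, r^2, r^4, r^6, r^8, r^10, r^12, r^14}; {e, r^4, r^8, r^12, r^2s, r^6s, r^10s, r^14s}; {e, r^4, r^8, r^12, r^3s, r^7s, r^11s, r^15s}; {e, r^4, r^8, r^12, s, r^4s, r^8s, r^12s}; … (5 in all).
So G has 5 subgroups of order 8.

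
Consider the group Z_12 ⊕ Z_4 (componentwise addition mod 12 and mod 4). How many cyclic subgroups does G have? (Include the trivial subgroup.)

20

A cyclic subgroup of order d is generated by each of its φ(d) elements of order d, so the cyclic subgroups of order d number (#elements of order d)/φ(d).
Cyclic subgroups by order — order 1: 1; order 2: 3; order 3: 1; order 4: 6; order 6: 3; order 12: 6.
Total: 20.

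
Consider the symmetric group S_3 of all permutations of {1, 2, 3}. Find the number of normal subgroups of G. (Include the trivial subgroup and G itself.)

3

G has 6 subgroups. Checking conjugation-invariance by order — order 1: 1/1 normal; order 2: 0/3 normal; order 3: 1/1 normal; order 6: 1/1 normal.
Total normal subgroups: 3.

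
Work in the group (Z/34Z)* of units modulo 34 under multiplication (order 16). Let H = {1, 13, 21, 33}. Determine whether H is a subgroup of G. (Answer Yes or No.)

Yes

|H| = 4 divides |G| = 16, consistent with Lagrange.
H contains the identity, every element's inverse is in H, and H is closed under ·: it is a subgroup.
In fact H = ⟨21⟩.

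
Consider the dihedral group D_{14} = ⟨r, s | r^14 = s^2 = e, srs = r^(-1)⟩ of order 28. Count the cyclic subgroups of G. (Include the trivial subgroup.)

18

Each element a generates a cyclic subgroup ⟨a⟩; distinct elements may generate the same one (a cyclic group of order d has φ(d) generators).
Cyclic subgroups by order — order 1: 1; order 2: 15; order 7: 1; order 14: 1.
Total: 18.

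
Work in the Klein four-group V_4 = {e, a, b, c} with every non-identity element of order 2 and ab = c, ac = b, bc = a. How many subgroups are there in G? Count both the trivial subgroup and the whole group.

|G| = 4, so by Lagrange every subgroup order divides 4. Divisors: 1, 2, 4.
Subgroups by order — order 1: 1; order 2: 3; order 4: 1.
Total: 1 + 3 + 1 = 5.

5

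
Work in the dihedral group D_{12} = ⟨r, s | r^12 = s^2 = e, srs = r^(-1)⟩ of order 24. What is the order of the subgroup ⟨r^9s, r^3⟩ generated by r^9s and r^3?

8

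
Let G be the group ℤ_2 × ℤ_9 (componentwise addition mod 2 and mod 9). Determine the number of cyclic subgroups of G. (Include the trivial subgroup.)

A cyclic subgroup of order d is generated by each of its φ(d) elements of order d, so the cyclic subgroups of order d number (#elements of order d)/φ(d).
Cyclic subgroups by order — order 1: 1; order 2: 1; order 3: 1; order 6: 1; order 9: 1; order 18: 1.
Total: 6.

6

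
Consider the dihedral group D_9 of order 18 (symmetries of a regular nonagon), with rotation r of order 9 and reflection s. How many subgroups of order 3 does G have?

1

|G| = 18 and 3 | 18, so subgroups of order 3 are possible by Lagrange.
The subgroups of order 3 are: {e, r^3, r^6}.
So G has 1 subgroup of order 3.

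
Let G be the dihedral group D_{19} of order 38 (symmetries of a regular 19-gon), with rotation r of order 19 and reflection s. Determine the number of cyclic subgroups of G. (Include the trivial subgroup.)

21

A cyclic subgroup of order d is generated by each of its φ(d) elements of order d, so the cyclic subgroups of order d number (#elements of order d)/φ(d).
Cyclic subgroups by order — order 1: 1; order 2: 19; order 19: 1.
Total: 21.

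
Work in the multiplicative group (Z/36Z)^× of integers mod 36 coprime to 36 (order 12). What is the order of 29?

6

Compute successive powers of 29 mod 36: 29, 13, 17, 25, 5, 1; 29^6 ≡ 1 (mod 36).
So |⟨29⟩| = 6.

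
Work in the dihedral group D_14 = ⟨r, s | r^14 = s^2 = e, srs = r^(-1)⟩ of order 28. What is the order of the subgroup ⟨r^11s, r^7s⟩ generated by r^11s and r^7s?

14

|⟨r^11s⟩| = 2 and |⟨r^7s⟩| = 2, so |H| is a multiple of lcm(2, 2) = 2 and divides |G| = 28.
Closing under the operation: H = {e, r^2, r^4, r^6, r^8, r^10, r^12, rs, r^3s, r^5s, r^7s, r^9s, r^11s, r^13s}, so |H| = 14.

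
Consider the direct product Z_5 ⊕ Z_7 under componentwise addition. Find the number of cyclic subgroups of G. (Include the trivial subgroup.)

Each element a generates a cyclic subgroup ⟨a⟩; distinct elements may generate the same one (a cyclic group of order d has φ(d) generators).
Cyclic subgroups by order — order 1: 1; order 5: 1; order 7: 1; order 35: 1.
Total: 4.

4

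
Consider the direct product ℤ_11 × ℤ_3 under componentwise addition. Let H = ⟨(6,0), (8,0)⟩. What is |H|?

11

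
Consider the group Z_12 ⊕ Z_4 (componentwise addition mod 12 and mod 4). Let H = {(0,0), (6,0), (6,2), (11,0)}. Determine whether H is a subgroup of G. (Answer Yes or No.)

(11,0) ∈ H but its inverse (1,0) ∉ H, so H is not a subgroup.

No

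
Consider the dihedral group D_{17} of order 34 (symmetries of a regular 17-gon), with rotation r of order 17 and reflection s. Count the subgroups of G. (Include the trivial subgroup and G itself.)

|G| = 34, so by Lagrange every subgroup order divides 34. Divisors: 1, 2, 17, 34.
Subgroups by order — order 1: 1; order 2: 17; order 17: 1; order 34: 1.
Total: 1 + 17 + 1 + 1 = 20.

20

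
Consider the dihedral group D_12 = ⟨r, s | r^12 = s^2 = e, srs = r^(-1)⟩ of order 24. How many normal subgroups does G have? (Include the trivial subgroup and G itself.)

9

G has 34 subgroups. Checking conjugation-invariance by order — order 1: 1/1 normal; order 2: 1/13 normal; order 3: 1/1 normal; order 4: 1/7 normal; order 6: 1/5 normal; order 8: 0/3 normal; order 12: 3/3 normal; order 24: 1/1 normal.
Total normal subgroups: 9.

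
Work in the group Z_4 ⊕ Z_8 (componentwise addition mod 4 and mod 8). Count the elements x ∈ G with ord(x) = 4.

An element (a,b) has order lcm(ord(a), ord(b)); count pairs with lcm equal to 4.
Enumerating gives 12 such elements.

12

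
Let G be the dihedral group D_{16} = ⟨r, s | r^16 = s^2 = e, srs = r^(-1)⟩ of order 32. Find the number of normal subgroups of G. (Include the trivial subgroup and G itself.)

8

G has 36 subgroups. Checking conjugation-invariance by order — order 1: 1/1 normal; order 2: 1/17 normal; order 4: 1/9 normal; order 8: 1/5 normal; order 16: 3/3 normal; order 32: 1/1 normal.
Total normal subgroups: 8.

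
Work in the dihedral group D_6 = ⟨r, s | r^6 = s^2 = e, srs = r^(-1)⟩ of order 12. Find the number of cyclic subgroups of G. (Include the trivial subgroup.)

10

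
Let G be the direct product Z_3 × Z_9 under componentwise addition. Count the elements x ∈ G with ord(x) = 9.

An element (a,b) has order lcm(ord(a), ord(b)); count pairs with lcm equal to 9.
Enumerating gives 18 such elements.

18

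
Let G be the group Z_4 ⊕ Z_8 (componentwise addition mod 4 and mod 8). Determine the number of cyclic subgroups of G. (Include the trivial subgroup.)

14

Group the elements of G by the cyclic subgroup they generate; each cyclic subgroup of order d accounts for φ(d) elements.
Cyclic subgroups by order — order 1: 1; order 2: 3; order 4: 6; order 8: 4.
Total: 14.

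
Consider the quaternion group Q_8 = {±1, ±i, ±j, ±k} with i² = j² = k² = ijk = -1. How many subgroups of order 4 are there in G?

|G| = 8 and 4 | 8, so subgroups of order 4 are possible by Lagrange.
The subgroups of order 4 are: {1, -1, i, -i}; {1, -1, j, -j}; {1, -1, k, -k}.
So G has 3 subgroups of order 4.

3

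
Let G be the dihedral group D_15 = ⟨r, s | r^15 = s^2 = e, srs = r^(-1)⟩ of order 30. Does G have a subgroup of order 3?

3 | 30. A subgroup of order 3 is {e, r^5, r^10}.

Yes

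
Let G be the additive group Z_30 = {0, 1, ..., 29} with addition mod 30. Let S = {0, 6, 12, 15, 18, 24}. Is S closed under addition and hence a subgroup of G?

Closure fails: 18 + 15 = 3 ∉ S. So S is not a subgroup.

No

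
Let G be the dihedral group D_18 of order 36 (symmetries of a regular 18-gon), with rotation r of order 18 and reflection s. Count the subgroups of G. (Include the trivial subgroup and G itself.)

|G| = 36, so by Lagrange every subgroup order divides 36. Divisors: 1, 2, 3, 4, 6, 9, 12, 18, 36.
Subgroups by order — order 1: 1; order 2: 19; order 3: 1; order 4: 9; order 6: 7; order 9: 1; order 12: 3; order 18: 3; order 36: 1.
Total: 1 + 19 + 1 + 9 + 7 + 1 + 3 + 3 + 1 = 45.

45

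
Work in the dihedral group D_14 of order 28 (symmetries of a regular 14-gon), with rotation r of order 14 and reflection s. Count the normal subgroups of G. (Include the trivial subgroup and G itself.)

7

G has 28 subgroups. Checking conjugation-invariance by order — order 1: 1/1 normal; order 2: 1/15 normal; order 4: 0/7 normal; order 7: 1/1 normal; order 14: 3/3 normal; order 28: 1/1 normal.
Total normal subgroups: 7.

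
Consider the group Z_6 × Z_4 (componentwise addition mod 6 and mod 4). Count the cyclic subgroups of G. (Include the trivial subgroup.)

12

A cyclic subgroup of order d is generated by each of its φ(d) elements of order d, so the cyclic subgroups of order d number (#elements of order d)/φ(d).
Cyclic subgroups by order — order 1: 1; order 2: 3; order 3: 1; order 4: 2; order 6: 3; order 12: 2.
Total: 12.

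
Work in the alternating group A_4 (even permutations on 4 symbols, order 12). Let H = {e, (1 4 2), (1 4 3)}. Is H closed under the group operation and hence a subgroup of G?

No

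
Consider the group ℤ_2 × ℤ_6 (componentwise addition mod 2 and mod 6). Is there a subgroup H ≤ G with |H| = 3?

3 | 12. A subgroup of order 3 is {(0,0), (0,2), (0,4)}.

Yes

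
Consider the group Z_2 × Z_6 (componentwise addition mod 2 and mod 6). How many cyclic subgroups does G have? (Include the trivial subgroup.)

Each element a generates a cyclic subgroup ⟨a⟩; distinct elements may generate the same one (a cyclic group of order d has φ(d) generators).
Cyclic subgroups by order — order 1: 1; order 2: 3; order 3: 1; order 6: 3.
Total: 8.

8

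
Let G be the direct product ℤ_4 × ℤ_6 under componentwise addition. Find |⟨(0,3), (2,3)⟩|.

|⟨(0,3)⟩| = 2 and |⟨(2,3)⟩| = 2, so |H| is a multiple of lcm(2, 2) = 2 and divides |G| = 24.
Closing under the operation: H = {(0,0), (0,3), (2,0), (2,3)}, so |H| = 4.

4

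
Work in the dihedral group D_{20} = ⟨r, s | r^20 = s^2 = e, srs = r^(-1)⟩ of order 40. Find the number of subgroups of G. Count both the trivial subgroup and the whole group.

|G| = 40, so by Lagrange every subgroup order divides 40. Divisors: 1, 2, 4, 5, 8, 10, 20, 40.
Subgroups by order — order 1: 1; order 2: 21; order 4: 11; order 5: 1; order 8: 5; order 10: 5; order 20: 3; order 40: 1.
Total: 1 + 21 + 11 + 1 + 5 + 5 + 3 + 1 = 48.

48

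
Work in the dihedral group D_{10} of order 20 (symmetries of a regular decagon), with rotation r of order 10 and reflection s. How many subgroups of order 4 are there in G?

5

|G| = 20 and 4 | 20, so subgroups of order 4 are possible by Lagrange.
The subgroups of order 4 are: {e, r^5, r^2s, r^7s}; {e, r^5, r^3s, r^8s}; {e, r^5, r^4s, r^9s}; {e, r^5, s, r^5s}; … (5 in all).
So G has 5 subgroups of order 4.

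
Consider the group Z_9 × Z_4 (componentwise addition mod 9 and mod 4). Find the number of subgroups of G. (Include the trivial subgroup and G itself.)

|G| = 36, so by Lagrange every subgroup order divides 36. Divisors: 1, 2, 3, 4, 6, 9, 12, 18, 36.
Subgroups by order — order 1: 1; order 2: 1; order 3: 1; order 4: 1; order 6: 1; order 9: 1; order 12: 1; order 18: 1; order 36: 1.
Total: 1 + 1 + 1 + 1 + 1 + 1 + 1 + 1 + 1 = 9.

9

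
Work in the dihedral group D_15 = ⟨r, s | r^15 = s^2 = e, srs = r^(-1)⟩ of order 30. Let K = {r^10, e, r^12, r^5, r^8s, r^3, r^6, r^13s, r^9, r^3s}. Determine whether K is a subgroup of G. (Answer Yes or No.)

No

Closure fails: r^9 · r^13s = r^7s ∉ K. So K is not a subgroup.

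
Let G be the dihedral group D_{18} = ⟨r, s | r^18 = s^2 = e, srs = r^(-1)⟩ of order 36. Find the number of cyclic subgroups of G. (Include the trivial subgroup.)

24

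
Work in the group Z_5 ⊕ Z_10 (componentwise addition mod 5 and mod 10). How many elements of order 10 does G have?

An element (a,b) has order lcm(ord(a), ord(b)); count pairs with lcm equal to 10.
Enumerating gives 24 such elements.

24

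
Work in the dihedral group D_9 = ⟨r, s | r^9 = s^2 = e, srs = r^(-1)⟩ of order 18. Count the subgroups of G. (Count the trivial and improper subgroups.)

16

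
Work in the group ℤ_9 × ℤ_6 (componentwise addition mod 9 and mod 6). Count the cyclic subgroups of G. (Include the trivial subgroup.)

16

Each element a generates a cyclic subgroup ⟨a⟩; distinct elements may generate the same one (a cyclic group of order d has φ(d) generators).
Cyclic subgroups by order — order 1: 1; order 2: 1; order 3: 4; order 6: 4; order 9: 3; order 18: 3.
Total: 16.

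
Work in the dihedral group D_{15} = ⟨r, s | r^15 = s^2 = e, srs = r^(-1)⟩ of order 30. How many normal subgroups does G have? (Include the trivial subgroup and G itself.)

G has 28 subgroups. Checking conjugation-invariance by order — order 1: 1/1 normal; order 2: 0/15 normal; order 3: 1/1 normal; order 5: 1/1 normal; order 6: 0/5 normal; order 10: 0/3 normal; order 15: 1/1 normal; order 30: 1/1 normal.
Total normal subgroups: 5.

5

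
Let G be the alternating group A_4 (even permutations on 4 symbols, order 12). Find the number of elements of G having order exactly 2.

3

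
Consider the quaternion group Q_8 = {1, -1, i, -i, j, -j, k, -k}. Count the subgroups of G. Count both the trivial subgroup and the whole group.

6

|G| = 8, so by Lagrange every subgroup order divides 8. Divisors: 1, 2, 4, 8.
Subgroups by order — order 1: 1; order 2: 1; order 4: 3; order 8: 1.
Total: 1 + 1 + 3 + 1 = 6.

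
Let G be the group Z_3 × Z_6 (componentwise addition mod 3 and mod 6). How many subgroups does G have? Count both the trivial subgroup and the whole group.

12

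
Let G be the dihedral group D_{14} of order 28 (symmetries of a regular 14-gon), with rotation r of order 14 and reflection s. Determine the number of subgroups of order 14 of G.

3

|G| = 28 and 14 | 28, so subgroups of order 14 are possible by Lagrange.
The subgroups of order 14 are: {e, r, r^2, r^3, r^4, r^5, r^6, r^7, r^8, r^9, r^10, r^11, r^12, r^13}; {e, r^2, r^4, r^6, r^8, r^10, r^12, s, r^2s, r^4s, r^6s, r^8s, r^10s, r^12s}; {e, r^2, r^4, r^6, r^8, r^10, r^12, rs, r^3s, r^5s, r^7s, r^9s, r^11s, r^13s}.
So G has 3 subgroups of order 14.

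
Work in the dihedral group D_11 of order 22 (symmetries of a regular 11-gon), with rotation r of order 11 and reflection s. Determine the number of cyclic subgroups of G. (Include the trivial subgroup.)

13

A cyclic subgroup of order d is generated by each of its φ(d) elements of order d, so the cyclic subgroups of order d number (#elements of order d)/φ(d).
Cyclic subgroups by order — order 1: 1; order 2: 11; order 11: 1.
Total: 13.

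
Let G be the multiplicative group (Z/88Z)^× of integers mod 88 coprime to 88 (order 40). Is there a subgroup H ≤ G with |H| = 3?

3 does not divide |G| = 40, so by Lagrange no subgroup of order 3 exists.

No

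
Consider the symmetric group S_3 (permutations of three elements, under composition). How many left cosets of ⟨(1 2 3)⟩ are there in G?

|⟨(1 2 3)⟩| = 3 and |G| = 6.
By Lagrange, [G : H] = |G|/|H| = 6/3 = 2.

2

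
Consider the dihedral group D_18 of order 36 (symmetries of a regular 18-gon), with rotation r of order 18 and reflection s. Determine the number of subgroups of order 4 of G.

9

|G| = 36 and 4 | 36, so subgroups of order 4 are possible by Lagrange.
The subgroups of order 4 are: {e, r^9, rs, r^10s}; {e, r^9, r^2s, r^11s}; {e, r^9, r^3s, r^12s}; {e, r^9, r^4s, r^13s}; … (9 in all).
So G has 9 subgroups of order 4.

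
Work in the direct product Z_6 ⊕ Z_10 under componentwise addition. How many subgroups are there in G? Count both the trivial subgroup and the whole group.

20

|G| = 60, so by Lagrange every subgroup order divides 60. Divisors: 1, 2, 3, 4, 5, 6, 10, 12, 15, 20, 30, 60.
Subgroups by order — order 1: 1; order 2: 3; order 3: 1; order 4: 1; order 5: 1; order 6: 3; order 10: 3; order 12: 1; order 15: 1; order 20: 1; order 30: 3; order 60: 1.
Total: 1 + 3 + 1 + 1 + 1 + 3 + 3 + 1 + 1 + 1 + 3 + 1 = 20.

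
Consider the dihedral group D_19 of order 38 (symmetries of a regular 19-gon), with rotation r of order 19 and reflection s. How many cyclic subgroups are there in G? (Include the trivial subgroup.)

21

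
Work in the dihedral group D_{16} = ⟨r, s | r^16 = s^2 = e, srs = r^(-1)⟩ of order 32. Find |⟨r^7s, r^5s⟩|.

16

|⟨r^7s⟩| = 2 and |⟨r^5s⟩| = 2, so |H| is a multiple of lcm(2, 2) = 2 and divides |G| = 32.
Closing under the operation: H = {e, r^2, r^4, r^6, r^8, r^10, r^12, r^14, rs, r^3s, r^5s, r^7s, r^9s, r^11s, r^13s, r^15s}, so |H| = 16.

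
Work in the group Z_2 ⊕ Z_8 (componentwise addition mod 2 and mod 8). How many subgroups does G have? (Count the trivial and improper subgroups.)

|G| = 16, so by Lagrange every subgroup order divides 16. Divisors: 1, 2, 4, 8, 16.
Subgroups by order — order 1: 1; order 2: 3; order 4: 3; order 8: 3; order 16: 1.
Total: 1 + 3 + 3 + 3 + 1 = 11.

11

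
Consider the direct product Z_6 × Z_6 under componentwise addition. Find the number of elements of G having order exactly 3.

8

An element (a,b) has order lcm(ord(a), ord(b)); count pairs with lcm equal to 3.
Enumerating gives 8 such elements.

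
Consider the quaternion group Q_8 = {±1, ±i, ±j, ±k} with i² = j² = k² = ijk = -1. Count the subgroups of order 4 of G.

3

|G| = 8 and 4 | 8, so subgroups of order 4 are possible by Lagrange.
The subgroups of order 4 are: {1, -1, i, -i}; {1, -1, j, -j}; {1, -1, k, -k}.
So G has 3 subgroups of order 4.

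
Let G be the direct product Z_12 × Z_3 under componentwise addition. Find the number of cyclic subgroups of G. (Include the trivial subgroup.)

Group the elements of G by the cyclic subgroup they generate; each cyclic subgroup of order d accounts for φ(d) elements.
Cyclic subgroups by order — order 1: 1; order 2: 1; order 3: 4; order 4: 1; order 6: 4; order 12: 4.
Total: 15.

15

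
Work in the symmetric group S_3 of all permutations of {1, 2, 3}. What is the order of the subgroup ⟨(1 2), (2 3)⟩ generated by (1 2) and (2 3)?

6

|⟨(1 2)⟩| = 2 and |⟨(2 3)⟩| = 2, so |H| is a multiple of lcm(2, 2) = 2 and divides |G| = 6.
Closing {(1 2), (2 3)} under the group operation gives all of G, so |H| = 6.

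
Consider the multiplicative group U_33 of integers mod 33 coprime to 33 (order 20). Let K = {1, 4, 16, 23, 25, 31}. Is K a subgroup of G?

No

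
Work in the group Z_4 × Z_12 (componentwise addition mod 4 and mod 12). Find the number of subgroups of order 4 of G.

7

|G| = 48 and 4 | 48, so subgroups of order 4 are possible by Lagrange.
The subgroups of order 4 are: {(0,0), (0,3), (0,6), (0,9)}; {(0,0), (0,6), (2,0), (2,6)}; {(0,0), (0,6), (2,3), (2,9)}; {(0,0), (1,0), (2,0), (3,0)}; … (7 in all).
So G has 7 subgroups of order 4.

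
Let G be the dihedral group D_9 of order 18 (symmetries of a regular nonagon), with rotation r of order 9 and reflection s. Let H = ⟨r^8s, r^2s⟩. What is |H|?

6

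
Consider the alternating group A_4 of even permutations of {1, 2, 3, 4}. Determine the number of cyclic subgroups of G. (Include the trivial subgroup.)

Group the elements of G by the cyclic subgroup they generate; each cyclic subgroup of order d accounts for φ(d) elements.
Cyclic subgroups by order — order 1: 1; order 2: 3; order 3: 4.
Total: 8.

8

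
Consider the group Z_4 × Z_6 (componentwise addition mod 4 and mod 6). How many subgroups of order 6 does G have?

3

|G| = 24 and 6 | 24, so subgroups of order 6 are possible by Lagrange.
The subgroups of order 6 are: {(0,0), (0,1), (0,2), (0,3), (0,4), (0,5)}; {(0,0), (0,2), (0,4), (2,0), (2,2), (2,4)}; {(0,0), (0,2), (0,4), (2,1), (2,3), (2,5)}.
So G has 3 subgroups of order 6.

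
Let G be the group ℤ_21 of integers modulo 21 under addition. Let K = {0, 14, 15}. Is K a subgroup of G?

No

14 ∈ K but its inverse 7 ∉ K, so K is not a subgroup.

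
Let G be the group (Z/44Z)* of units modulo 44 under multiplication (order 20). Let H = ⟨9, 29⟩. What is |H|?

|⟨9⟩| = 5 and |⟨29⟩| = 10, so |H| is a multiple of lcm(5, 10) = 10 and divides |G| = 20.
Closing under the operation: H = {1, 5, 9, 13, 17, 21, 25, 29, 37, 41}, so |H| = 10.

10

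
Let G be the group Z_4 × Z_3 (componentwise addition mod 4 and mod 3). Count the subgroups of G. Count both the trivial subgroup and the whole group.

6

|G| = 12, so by Lagrange every subgroup order divides 12. Divisors: 1, 2, 3, 4, 6, 12.
Subgroups by order — order 1: 1; order 2: 1; order 3: 1; order 4: 1; order 6: 1; order 12: 1.
Total: 1 + 1 + 1 + 1 + 1 + 1 = 6.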